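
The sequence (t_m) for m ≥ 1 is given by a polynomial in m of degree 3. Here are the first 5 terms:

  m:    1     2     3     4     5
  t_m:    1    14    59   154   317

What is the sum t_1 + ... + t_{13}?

23049

1st diffs: 13, 45, 95, 163.
2nd diffs: 32, 50, 68.
3rd diffs: 18, 18 (constant).
Newton forward-difference form: t_m = 1 + 13·C(m-1,1) + 32·C(m-1,2) + 18·C(m-1,3).
Continuing: …, 566, 919, 1394, 2009, …, t_{13} = 6229.
Summing m = 1..13 (13 terms) gives 23049.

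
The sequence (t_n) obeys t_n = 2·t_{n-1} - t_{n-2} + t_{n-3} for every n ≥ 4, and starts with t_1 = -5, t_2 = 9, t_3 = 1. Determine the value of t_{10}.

t_4 = -12  t_5 = -16  t_6 = -19  t_7 = -34  t_8 = -65  t_9 = -115  t_{10} = -199.

-199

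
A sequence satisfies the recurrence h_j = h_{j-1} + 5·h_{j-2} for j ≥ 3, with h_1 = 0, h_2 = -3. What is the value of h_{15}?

-1138683

Compute successive terms:
h_3 = -3;  h_4 = -18;  h_5 = -33;  …;  h_{12} = -52863;  h_{13} = -145728;  h_{14} = -410043;  h_{15} = -1138683.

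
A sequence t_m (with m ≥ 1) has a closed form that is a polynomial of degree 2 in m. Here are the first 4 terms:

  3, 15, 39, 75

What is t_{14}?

1st diffs: 12, 24, 36.
2nd diffs: 12, 12 (constant).
Newton forward-difference form: t_m = 3 + 12·C(m-1,1) + 12·C(m-1,2).
At m = 14: m-1 = 13, so t_{14} = 3 + 156 + 936 = 1095.

1095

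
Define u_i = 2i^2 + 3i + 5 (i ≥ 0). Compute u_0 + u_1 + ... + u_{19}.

5610

Over i = 0..19: Σi = 190, Σi² = 2470.
Total = (2)·2470 + (3)·190 + (5)·20 = 5610.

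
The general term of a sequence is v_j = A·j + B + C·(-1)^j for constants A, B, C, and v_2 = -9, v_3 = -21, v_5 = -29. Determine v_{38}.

-153

The three given values yield: 2A + B + C = -9; 3A + B - C = -21; 5A + B - C = -29.
Subtracting the first from the second: A - 2C = -12.
Subtracting the second from the third: 2A = -8.
Solving: C = 4, A = -4, then B = -5.
Therefore v_{38} = -152 + (-5) + 4·1 = -153.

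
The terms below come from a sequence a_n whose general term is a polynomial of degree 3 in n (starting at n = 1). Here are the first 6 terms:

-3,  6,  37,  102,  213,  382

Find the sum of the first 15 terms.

27290

1st diffs: 9, 31, 65, 111, 169.
2nd diffs: 22, 34, 46, 58.
3rd diffs: 12, 12, 12 (constant).
So a_n = 2n^3 - n^2 - 2n - 2.
Continuing: …, 621, 942, 1357, 1878, …, a_{15} = 6493.
Summing n = 1..15 (15 terms) gives 27290.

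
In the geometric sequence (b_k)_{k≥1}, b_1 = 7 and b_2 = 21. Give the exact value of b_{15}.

Common ratio r = 3.
b_k = 7·3^(k-1).
b_{15} = 7·3^14 = 33480783.

33480783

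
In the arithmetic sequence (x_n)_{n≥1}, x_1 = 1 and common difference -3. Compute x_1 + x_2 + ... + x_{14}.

-259

x_n = 1 + (n - 1)·(-3).
x_{14} = -38; S = 14·(1 + (-38))/2 = -259.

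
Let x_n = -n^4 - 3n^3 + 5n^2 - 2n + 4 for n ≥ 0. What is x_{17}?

x_{17} = -1·17^4 - 3·17^3 + 5·17^2 - 2·17 + 4 = -96845.

-96845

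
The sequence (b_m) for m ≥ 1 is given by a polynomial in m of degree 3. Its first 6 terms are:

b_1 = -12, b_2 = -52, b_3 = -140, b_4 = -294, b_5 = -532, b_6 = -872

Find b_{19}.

-22764

1st diffs: -40, -88, -154, -238, -340.
2nd diffs: -48, -66, -84, -102.
3rd diffs: -18, -18, -18 (constant).
Newton forward-difference form: b_m = -12 + (-40)·C(m-1,1) + (-48)·C(m-1,2) + (-18)·C(m-1,3).
At m = 19: m-1 = 18, so b_{19} = -12 - 720 - 7344 - 14688 = -22764.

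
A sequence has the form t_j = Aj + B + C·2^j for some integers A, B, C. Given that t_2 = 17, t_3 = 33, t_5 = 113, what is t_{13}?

The three given values yield: 2A + B + 4C = 17; 3A + B + 8C = 33; 5A + B + 32C = 113.
Subtracting the first from the second: A + 4C = 16.
Subtracting the second from the third: 2A + 24C = 80.
Solving: C = 3, A = 4, then B = -3.
Hence t_{13} = 4·13 + (-3) + 3·8192 = 24625.

24625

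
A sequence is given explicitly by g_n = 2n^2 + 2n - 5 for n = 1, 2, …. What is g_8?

g_8 = 2·8^2 + 2·8 - 5 = 139.

139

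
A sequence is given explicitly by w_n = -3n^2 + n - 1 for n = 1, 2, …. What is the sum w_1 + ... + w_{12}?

-1884

Over n = 1..12: Σn = 78, Σn² = 650.
Total = (-3)·650 + (1)·78 + (-1)·12 = -1884.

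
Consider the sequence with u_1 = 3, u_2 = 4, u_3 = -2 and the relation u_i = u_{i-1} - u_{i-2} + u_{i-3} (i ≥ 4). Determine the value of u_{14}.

Iterate the recurrence:
u_4 = -3  u_5 = 3  u_6 = 4  …  u_{11} = -2  u_{12} = -3  u_{13} = 3  u_{14} = 4.

4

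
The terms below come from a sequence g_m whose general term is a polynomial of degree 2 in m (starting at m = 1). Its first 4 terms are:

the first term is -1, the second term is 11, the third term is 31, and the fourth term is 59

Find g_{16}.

1019

1st diffs: 12, 20, 28.
2nd diffs: 8, 8 (constant).
Newton forward-difference form: g_m = -1 + 12·C(m-1,1) + 8·C(m-1,2).
At m = 16: m-1 = 15, so g_{16} = -1 + 180 + 840 = 1019.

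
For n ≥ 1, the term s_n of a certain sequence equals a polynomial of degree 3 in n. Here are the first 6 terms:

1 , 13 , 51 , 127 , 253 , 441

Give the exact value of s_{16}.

8371

1st diffs: 12, 38, 76, 126, 188.
2nd diffs: 26, 38, 50, 62.
3rd diffs: 12, 12, 12 (constant).
So s_n = 2n^3 + n^2 - 5n + 3.
Evaluating at n = 16 gives s_{16} = 8371.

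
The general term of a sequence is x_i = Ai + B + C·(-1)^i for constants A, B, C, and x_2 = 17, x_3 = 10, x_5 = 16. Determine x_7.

Plug in i = 2, 3, 5: 2A + B + C = 17; 3A + B - C = 10; 5A + B - C = 16.
Subtracting the first from the second: A - 2C = -7.
Subtracting the second from the third: 2A = 6.
Solving: C = 5, A = 3, then B = 6.
Hence x_7 = 3·7 + 6 + 5·(-1) = 22.

22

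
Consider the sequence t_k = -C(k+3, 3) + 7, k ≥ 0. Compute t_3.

-13

C(6, 3) = 20, so t_3 = -13.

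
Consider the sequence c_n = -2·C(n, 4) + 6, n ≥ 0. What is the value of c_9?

C(9, 4) = 126, so c_9 = -246.

-246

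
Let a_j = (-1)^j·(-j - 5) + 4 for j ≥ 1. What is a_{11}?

20

(-1)^11 = -1; -j - 5 at j=11 is -16; so a_{11} = 20.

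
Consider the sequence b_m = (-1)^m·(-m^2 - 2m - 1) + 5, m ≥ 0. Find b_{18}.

(-1)^18 = 1; -m^2 - 2m - 1 at m=18 is -361; so b_{18} = -356.

-356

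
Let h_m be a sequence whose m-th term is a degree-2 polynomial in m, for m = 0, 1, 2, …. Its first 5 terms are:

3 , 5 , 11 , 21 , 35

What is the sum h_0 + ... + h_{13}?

1st diffs: 2, 6, 10, 14.
2nd diffs: 4, 4, 4 (constant).
Newton forward-difference form: h_m = 3 + 2·C(m,1) + 4·C(m,2).
Continuing: …, 53, 75, 101, 131, …, h_{13} = 341.
Summing m = 0..13 (14 terms) gives 1680.

1680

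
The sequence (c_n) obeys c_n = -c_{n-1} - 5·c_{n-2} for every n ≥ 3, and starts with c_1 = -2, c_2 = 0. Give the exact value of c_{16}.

Step forward from the initial values:
c_3 = 10  c_4 = -10  c_5 = -40  …  c_{13} = 25310  c_{14} = 30240  c_{15} = -156790  c_{16} = 5590.

5590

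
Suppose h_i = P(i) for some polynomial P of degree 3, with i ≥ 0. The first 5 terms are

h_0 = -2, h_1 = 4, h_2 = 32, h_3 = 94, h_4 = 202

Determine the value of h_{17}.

11252

1st diffs: 6, 28, 62, 108.
2nd diffs: 22, 34, 46.
3rd diffs: 12, 12 (constant).
Newton forward-difference form: h_i = -2 + 6·C(i,1) + 22·C(i,2) + 12·C(i,3).
At i = 17: i = 17, so h_{17} = -2 + 102 + 2992 + 8160 = 11252.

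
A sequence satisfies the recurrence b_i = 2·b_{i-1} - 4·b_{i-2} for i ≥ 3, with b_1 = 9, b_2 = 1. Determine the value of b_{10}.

-4608

Step forward from the initial values:
b_3 = -34;  b_4 = -72;  b_5 = -8;  b_6 = 272;  b_7 = 576;  b_8 = 64;  b_9 = -2176;  b_{10} = -4608.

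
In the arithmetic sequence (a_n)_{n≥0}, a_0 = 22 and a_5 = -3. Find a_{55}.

Common difference d = (-3 - 22) / (5 - 0) = -5.
a_n = 22 + (n - 0)·(-5).
a_{55} = 22 + 55·(-5) = -253.

-253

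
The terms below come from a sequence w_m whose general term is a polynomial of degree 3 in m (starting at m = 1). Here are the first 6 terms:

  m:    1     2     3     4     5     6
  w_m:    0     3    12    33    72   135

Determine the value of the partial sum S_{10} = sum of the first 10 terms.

2115

1st diffs: 3, 9, 21, 39, 63.
2nd diffs: 6, 12, 18, 24.
3rd diffs: 6, 6, 6 (constant).
Newton forward-difference form: w_m = 3·C(m-1,1) + 6·C(m-1,2) + 6·C(m-1,3).
Continuing: 228, 357, 528, 747.
Summing m = 1..10 (10 terms) gives 2115.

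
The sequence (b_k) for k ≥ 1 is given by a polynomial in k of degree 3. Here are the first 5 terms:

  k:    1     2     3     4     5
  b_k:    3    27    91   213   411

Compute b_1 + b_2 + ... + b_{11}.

13893

1st diffs: 24, 64, 122, 198.
2nd diffs: 40, 58, 76.
3rd diffs: 18, 18 (constant).
So b_k = 3k^3 + 2k^2 - 3k + 1.
Continuing: …, 703, 1107, 1641, 2323, …, b_{11} = 4203.
Summing k = 1..11 (11 terms) gives 13893.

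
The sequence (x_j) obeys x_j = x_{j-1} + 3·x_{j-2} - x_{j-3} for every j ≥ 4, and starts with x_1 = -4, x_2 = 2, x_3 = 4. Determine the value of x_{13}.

13088

Iterate the recurrence:
x_4 = 14, x_5 = 24, x_6 = 62, x_7 = 120, x_8 = 282, x_9 = 580, x_{10} = 1306, x_{11} = 2764, x_{12} = 6102, x_{13} = 13088.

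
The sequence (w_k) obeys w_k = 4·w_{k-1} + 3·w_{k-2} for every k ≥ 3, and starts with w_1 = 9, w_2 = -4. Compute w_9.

Iterate the recurrence:
w_3 = 11  w_4 = 32  w_5 = 161  w_6 = 740  w_7 = 3443  w_8 = 15992  w_9 = 74297.

74297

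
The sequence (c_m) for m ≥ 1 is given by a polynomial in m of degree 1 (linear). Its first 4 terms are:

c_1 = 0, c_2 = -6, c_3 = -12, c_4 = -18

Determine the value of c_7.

1st diffs: -6, -6, -6 (constant).
So c_m = -6m + 6.
Evaluating at m = 7 gives c_7 = -36.

-36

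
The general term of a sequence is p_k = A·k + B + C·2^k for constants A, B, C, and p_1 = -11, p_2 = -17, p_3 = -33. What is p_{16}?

-327621

The three given values yield: A + B + 2C = -11; 2A + B + 4C = -17; 3A + B + 8C = -33.
Subtracting the first from the second: A + 2C = -6.
Subtracting the second from the third: A + 4C = -16.
Solving: C = -5, A = 4, then B = -5.
Hence p_{16} = 4·16 + (-5) + (-5)·65536 = -327621.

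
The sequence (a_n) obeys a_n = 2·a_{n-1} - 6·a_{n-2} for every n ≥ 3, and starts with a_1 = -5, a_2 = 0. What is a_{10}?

3840

Step forward from the initial values:
a_3 = 30, a_4 = 60, a_5 = -60, a_6 = -480, a_7 = -600, a_8 = 1680, a_9 = 6960, a_{10} = 3840.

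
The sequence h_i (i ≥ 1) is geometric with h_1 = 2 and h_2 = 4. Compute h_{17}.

Common ratio r = 2.
h_i = 2·2^(i-1).
h_{17} = 2·2^16 = 131072.

131072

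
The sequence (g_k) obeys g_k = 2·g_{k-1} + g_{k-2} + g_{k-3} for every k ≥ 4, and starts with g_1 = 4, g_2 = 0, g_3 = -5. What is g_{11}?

g_4 = -6; g_5 = -17; g_6 = -45; g_7 = -113; g_8 = -288; g_9 = -734; g_{10} = -1869; g_{11} = -4760.

-4760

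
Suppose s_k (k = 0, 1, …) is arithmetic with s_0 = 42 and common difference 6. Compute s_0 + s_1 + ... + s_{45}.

8142

s_k = 42 + (k - 0)·6.
s_{45} = 312; S = 46·(42 + 312)/2 = 8142.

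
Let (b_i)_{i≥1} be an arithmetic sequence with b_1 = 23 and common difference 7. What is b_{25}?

191

b_i = 23 + (i - 1)·7.
b_{25} = 23 + 24·7 = 191.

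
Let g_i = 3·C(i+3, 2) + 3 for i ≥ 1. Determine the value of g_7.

C(10, 2) = 45, so g_7 = 138.

138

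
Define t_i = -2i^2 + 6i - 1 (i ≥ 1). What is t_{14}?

t_{14} = -2·14^2 + 6·14 - 1 = -309.

-309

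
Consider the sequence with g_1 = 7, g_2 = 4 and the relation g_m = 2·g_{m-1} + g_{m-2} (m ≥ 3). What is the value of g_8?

1166

Iterate the recurrence:
g_3 = 15  g_4 = 34  g_5 = 83  g_6 = 200  g_7 = 483  g_8 = 1166.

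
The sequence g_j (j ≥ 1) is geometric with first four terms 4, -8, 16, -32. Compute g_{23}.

Common ratio r = -2.
g_j = 4·(-2)^(j-1).
g_{23} = 4·(-2)^22 = 16777216.

16777216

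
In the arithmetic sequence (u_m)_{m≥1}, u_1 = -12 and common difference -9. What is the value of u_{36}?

-327

u_m = -12 + (m - 1)·(-9).
u_{36} = -12 + 35·(-9) = -327.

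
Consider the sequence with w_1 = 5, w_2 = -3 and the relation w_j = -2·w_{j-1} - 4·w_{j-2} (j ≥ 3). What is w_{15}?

-57344

Step forward from the initial values:
w_3 = -14;  w_4 = 40;  w_5 = -24;  …;  w_{12} = -7168;  w_{13} = 20480;  w_{14} = -12288;  w_{15} = -57344.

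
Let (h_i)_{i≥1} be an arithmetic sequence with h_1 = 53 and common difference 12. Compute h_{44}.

569

h_i = 53 + (i - 1)·12.
h_{44} = 53 + 43·12 = 569.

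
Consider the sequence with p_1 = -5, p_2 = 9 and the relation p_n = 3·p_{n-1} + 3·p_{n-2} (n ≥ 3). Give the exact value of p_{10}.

Compute successive terms:
p_3 = 12;  p_4 = 63;  p_5 = 225;  p_6 = 864;  p_7 = 3267;  p_8 = 12393;  p_9 = 46980;  p_{10} = 178119.

178119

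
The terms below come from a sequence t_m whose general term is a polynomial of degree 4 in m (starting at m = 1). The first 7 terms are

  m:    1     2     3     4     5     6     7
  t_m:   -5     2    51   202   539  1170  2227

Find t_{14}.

37682

1st diffs: 7, 49, 151, 337, 631, 1057.
2nd diffs: 42, 102, 186, 294, 426.
3rd diffs: 60, 84, 108, 132.
4th diffs: 24, 24, 24 (constant).
So t_m = m^4 - 4m^2 + 4m - 6.
Evaluating at m = 14 gives t_{14} = 37682.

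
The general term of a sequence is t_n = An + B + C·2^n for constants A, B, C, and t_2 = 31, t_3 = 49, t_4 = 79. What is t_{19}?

The three given values yield: 2A + B + 4C = 31; 3A + B + 8C = 49; 4A + B + 16C = 79.
Subtracting the first from the second: A + 4C = 18.
Subtracting the second from the third: A + 8C = 30.
Solving: C = 3, A = 6, then B = 7.
Hence t_{19} = 6·19 + 7 + 3·524288 = 1572985.

1572985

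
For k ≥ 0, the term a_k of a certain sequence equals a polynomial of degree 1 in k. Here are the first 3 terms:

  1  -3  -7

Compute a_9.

-35

1st diffs: -4, -4 (constant).
So a_k = -4k + 1.
Evaluating at k = 9 gives a_9 = -35.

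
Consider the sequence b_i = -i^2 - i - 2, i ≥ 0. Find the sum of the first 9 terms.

-258

Over i = 0..8: Σi = 36, Σi² = 204.
Total = (-1)·204 + (-1)·36 + (-2)·9 = -258.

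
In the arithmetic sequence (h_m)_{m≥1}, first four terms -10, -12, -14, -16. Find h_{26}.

Common difference d = -2.
h_m = -10 + (m - 1)·(-2).
h_{26} = -10 + 25·(-2) = -60.

-60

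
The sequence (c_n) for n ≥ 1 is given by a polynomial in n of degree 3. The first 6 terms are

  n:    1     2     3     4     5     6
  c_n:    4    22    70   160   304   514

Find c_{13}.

1st diffs: 18, 48, 90, 144, 210.
2nd diffs: 30, 42, 54, 66.
3rd diffs: 12, 12, 12 (constant).
Newton forward-difference form: c_n = 4 + 18·C(n-1,1) + 30·C(n-1,2) + 12·C(n-1,3).
At n = 13: n-1 = 12, so c_{13} = 4 + 216 + 1980 + 2640 = 4840.

4840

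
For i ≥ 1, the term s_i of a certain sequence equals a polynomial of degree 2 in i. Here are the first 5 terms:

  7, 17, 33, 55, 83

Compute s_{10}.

1st diffs: 10, 16, 22, 28.
2nd diffs: 6, 6, 6 (constant).
Newton forward-difference form: s_i = 7 + 10·C(i-1,1) + 6·C(i-1,2).
At i = 10: i-1 = 9, so s_{10} = 7 + 90 + 216 = 313.

313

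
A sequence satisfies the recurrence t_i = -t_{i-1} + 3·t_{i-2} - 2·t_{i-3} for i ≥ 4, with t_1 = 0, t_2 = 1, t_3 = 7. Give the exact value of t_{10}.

Step forward from the initial values:
t_4 = -4  t_5 = 23  t_6 = -49  t_7 = 126  t_8 = -319  t_9 = 795  t_{10} = -2004.

-2004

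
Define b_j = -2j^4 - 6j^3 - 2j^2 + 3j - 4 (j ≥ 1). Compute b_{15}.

-121909

b_{15} = -2·15^4 - 6·15^3 - 2·15^2 + 3·15 - 4 = -121909.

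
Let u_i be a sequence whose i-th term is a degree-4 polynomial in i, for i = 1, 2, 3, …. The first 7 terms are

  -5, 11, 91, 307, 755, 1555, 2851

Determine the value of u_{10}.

1st diffs: 16, 80, 216, 448, 800, 1296.
2nd diffs: 64, 136, 232, 352, 496.
3rd diffs: 72, 96, 120, 144.
4th diffs: 24, 24, 24 (constant).
Newton forward-difference form: u_i = -5 + 16·C(i-1,1) + 64·C(i-1,2) + 72·C(i-1,3) + 24·C(i-1,4).
At i = 10: i-1 = 9, so u_{10} = -5 + 144 + 2304 + 6048 + 3024 = 11515.

11515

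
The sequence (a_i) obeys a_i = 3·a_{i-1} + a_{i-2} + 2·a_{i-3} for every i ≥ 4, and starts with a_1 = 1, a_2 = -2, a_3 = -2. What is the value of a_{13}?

-481674

a_4 = -6;  a_5 = -24;  a_6 = -82;  a_7 = -282;  a_8 = -976;  a_9 = -3374;  a_{10} = -11662;  a_{11} = -40312;  a_{12} = -139346;  a_{13} = -481674.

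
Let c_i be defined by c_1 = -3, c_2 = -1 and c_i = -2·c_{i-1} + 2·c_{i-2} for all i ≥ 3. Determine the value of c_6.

52

Step forward from the initial values:
c_3 = -4, c_4 = 6, c_5 = -20, c_6 = 52.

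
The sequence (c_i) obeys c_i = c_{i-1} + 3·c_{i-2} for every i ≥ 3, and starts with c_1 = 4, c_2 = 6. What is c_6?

198

Step forward from the initial values:
c_3 = 18; c_4 = 36; c_5 = 90; c_6 = 198.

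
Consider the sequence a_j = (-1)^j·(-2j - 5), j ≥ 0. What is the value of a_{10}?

-25

(-1)^10 = 1; -2j - 5 at j=10 is -25; so a_{10} = -25.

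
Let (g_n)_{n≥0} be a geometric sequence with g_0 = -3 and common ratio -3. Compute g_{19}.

3486784401

g_n = (-3)·(-3)^(n-0).
g_{19} = (-3)·(-3)^19 = 3486784401.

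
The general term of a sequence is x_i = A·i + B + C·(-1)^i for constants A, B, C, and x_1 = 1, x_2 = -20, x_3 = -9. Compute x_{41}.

Plug in i = 1, 2, 3: A + B - C = 1; 2A + B + C = -20; 3A + B - C = -9.
Subtracting the first from the second: A + 2C = -21.
Subtracting the second from the third: A - 2C = 11.
Solving: C = -8, A = -5, then B = -2.
Therefore x_{41} = -205 + (-2) + (-8)·(-1) = -199.

-199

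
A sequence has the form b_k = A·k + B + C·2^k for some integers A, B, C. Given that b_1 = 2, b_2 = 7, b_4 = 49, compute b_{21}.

8388542

Plug in k = 1, 2, 4: A + B + 2C = 2; 2A + B + 4C = 7; 4A + B + 16C = 49.
Subtracting the first from the second: A + 2C = 5.
Subtracting the second from the third: 2A + 12C = 42.
Solving: C = 4, A = -3, then B = -3.
Therefore b_{21} = -63 + (-3) + 4·2097152 = 8388542.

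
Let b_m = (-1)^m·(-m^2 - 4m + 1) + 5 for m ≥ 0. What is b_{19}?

441

(-1)^19 = -1; -m^2 - 4m + 1 at m=19 is -436; so b_{19} = 441.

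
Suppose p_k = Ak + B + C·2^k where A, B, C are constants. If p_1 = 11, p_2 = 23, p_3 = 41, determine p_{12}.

12359

The three given values yield: A + B + 2C = 11; 2A + B + 4C = 23; 3A + B + 8C = 41.
Subtracting the first from the second: A + 2C = 12.
Subtracting the second from the third: A + 4C = 18.
Solving: C = 3, A = 6, then B = -1.
So p_k = 6·k + (-1) + 3·2^k; at k=12 this is 12359.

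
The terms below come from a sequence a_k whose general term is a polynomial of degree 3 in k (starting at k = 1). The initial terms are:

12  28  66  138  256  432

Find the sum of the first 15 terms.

1st diffs: 16, 38, 72, 118, 176.
2nd diffs: 22, 34, 46, 58.
3rd diffs: 12, 12, 12 (constant).
Newton forward-difference form: a_k = 12 + 16·C(k-1,1) + 22·C(k-1,2) + 12·C(k-1,3).
Continuing: …, 678, 1006, 1428, 1956, …, a_{15} = 6606.
Summing k = 1..15 (15 terms) gives 28250.

28250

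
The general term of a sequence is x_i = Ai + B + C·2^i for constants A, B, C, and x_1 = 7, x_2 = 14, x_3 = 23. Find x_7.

At i = 1, 2, 3: A + B + 2C = 7; 2A + B + 4C = 14; 3A + B + 8C = 23.
Subtracting the first from the second: A + 2C = 7.
Subtracting the second from the third: A + 4C = 9.
Solving: C = 1, A = 5, then B = 0.
Hence x_7 = 5·7 + 0 + 1·128 = 163.

163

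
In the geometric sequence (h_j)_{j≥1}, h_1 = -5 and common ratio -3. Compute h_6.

1215

h_j = (-5)·(-3)^(j-1).
h_6 = (-5)·(-3)^5 = 1215.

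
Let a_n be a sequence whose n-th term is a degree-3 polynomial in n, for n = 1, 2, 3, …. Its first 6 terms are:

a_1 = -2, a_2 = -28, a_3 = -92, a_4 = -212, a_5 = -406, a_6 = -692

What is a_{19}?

-20972

1st diffs: -26, -64, -120, -194, -286.
2nd diffs: -38, -56, -74, -92.
3rd diffs: -18, -18, -18 (constant).
Newton forward-difference form: a_n = -2 + (-26)·C(n-1,1) + (-38)·C(n-1,2) + (-18)·C(n-1,3).
At n = 19: n-1 = 18, so a_{19} = -2 - 468 - 5814 - 14688 = -20972.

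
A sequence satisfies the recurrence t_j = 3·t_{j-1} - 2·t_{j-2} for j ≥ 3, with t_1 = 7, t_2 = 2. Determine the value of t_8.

-628

Iterate the recurrence:
t_3 = -8, t_4 = -28, t_5 = -68, t_6 = -148, t_7 = -308, t_8 = -628.
(Characteristic roots are 2 and 1.)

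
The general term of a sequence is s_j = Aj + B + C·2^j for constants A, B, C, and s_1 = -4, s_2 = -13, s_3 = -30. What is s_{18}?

-1048589

Write the equations: A + B + 2C = -4; 2A + B + 4C = -13; 3A + B + 8C = -30.
Subtracting the first from the second: A + 2C = -9.
Subtracting the second from the third: A + 4C = -17.
Solving: C = -4, A = -1, then B = 5.
Therefore s_{18} = -18 + 5 + (-4)·262144 = -1048589.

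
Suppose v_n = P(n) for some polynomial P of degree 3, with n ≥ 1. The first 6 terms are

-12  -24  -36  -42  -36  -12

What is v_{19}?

1st diffs: -12, -12, -6, 6, 24.
2nd diffs: 0, 6, 12, 18.
3rd diffs: 6, 6, 6 (constant).
Newton forward-difference form: v_n = -12 + (-12)·C(n-1,1) + 6·C(n-1,3).
At n = 19: n-1 = 18, so v_{19} = -12 - 216 + 4896 = 4668.

4668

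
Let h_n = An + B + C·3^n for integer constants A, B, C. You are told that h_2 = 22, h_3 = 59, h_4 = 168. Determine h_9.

39377

The three given values yield: 2A + B + 9C = 22; 3A + B + 27C = 59; 4A + B + 81C = 168.
Subtracting the first from the second: A + 18C = 37.
Subtracting the second from the third: A + 54C = 109.
Solving: C = 2, A = 1, then B = 2.
Hence h_9 = 1·9 + 2 + 2·19683 = 39377.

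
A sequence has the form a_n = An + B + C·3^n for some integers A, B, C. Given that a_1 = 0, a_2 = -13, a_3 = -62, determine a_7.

-6522

The three given values yield: A + B + 3C = 0; 2A + B + 9C = -13; 3A + B + 27C = -62.
Subtracting the first from the second: A + 6C = -13.
Subtracting the second from the third: A + 18C = -49.
Solving: C = -3, A = 5, then B = 4.
So a_n = 5·n + 4 + (-3)·3^n; at n=7 this is -6522.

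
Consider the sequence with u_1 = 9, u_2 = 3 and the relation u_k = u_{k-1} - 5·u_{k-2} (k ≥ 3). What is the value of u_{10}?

u_3 = -42; u_4 = -57; u_5 = 153; u_6 = 438; u_7 = -327; u_8 = -2517; u_9 = -882; u_{10} = 11703.

11703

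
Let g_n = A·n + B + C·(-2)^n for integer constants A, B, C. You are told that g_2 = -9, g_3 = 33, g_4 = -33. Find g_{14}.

At n = 2, 3, 4: 2A + B + 4C = -9; 3A + B - 8C = 33; 4A + B + 16C = -33.
Subtracting the first from the second: A - 12C = 42.
Subtracting the second from the third: A + 24C = -66.
Solving: C = -3, A = 6, then B = -9.
Hence g_{14} = 6·14 + (-9) + (-3)·16384 = -49077.

-49077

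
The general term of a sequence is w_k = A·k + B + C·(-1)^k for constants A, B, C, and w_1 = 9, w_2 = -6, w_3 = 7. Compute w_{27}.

-17

Write the equations: A + B - C = 9; 2A + B + C = -6; 3A + B - C = 7.
Subtracting the first from the second: A + 2C = -15.
Subtracting the second from the third: A - 2C = 13.
Solving: C = -7, A = -1, then B = 3.
Therefore w_{27} = -27 + 3 + (-7)·(-1) = -17.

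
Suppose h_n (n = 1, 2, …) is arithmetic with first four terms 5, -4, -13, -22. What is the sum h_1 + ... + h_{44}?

-8294

Common difference d = -9.
h_n = 5 + (n - 1)·(-9).
h_{44} = -382; S = 44·(5 + (-382))/2 = -8294.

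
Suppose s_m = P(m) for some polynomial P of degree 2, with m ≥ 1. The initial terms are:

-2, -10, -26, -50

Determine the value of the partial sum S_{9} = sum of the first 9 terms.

-978

1st diffs: -8, -16, -24.
2nd diffs: -8, -8 (constant).
Newton forward-difference form: s_m = -2 + (-8)·C(m-1,1) + (-8)·C(m-1,2).
Continuing: …, -82, -122, -170, -226, …, s_9 = -290.
Summing m = 1..9 (9 terms) gives -978.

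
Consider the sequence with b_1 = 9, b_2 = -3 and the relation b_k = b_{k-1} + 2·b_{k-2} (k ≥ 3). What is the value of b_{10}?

1017

Iterate the recurrence:
b_3 = 15, b_4 = 9, b_5 = 39, b_6 = 57, b_7 = 135, b_8 = 249, b_9 = 519, b_{10} = 1017.
(Characteristic roots are 2 and -1.)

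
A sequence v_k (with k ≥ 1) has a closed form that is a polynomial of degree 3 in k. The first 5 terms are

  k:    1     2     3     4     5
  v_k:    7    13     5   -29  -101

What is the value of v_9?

-1009

1st diffs: 6, -8, -34, -72.
2nd diffs: -14, -26, -38.
3rd diffs: -12, -12 (constant).
Newton forward-difference form: v_k = 7 + 6·C(k-1,1) + (-14)·C(k-1,2) + (-12)·C(k-1,3).
At k = 9: k-1 = 8, so v_9 = 7 + 48 - 392 - 672 = -1009.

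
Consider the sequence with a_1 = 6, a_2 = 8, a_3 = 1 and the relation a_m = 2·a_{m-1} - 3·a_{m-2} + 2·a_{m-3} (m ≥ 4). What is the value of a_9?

-63

a_4 = -10;  a_5 = -7;  a_6 = 18;  a_7 = 37;  a_8 = 6;  a_9 = -63.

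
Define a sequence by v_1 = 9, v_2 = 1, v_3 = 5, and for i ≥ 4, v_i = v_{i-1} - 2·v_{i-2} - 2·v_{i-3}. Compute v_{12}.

129

Step forward from the initial values:
v_4 = -15, v_5 = -27, v_6 = -7, v_7 = 77, v_8 = 145, v_9 = 5, v_{10} = -439, v_{11} = -739, v_{12} = 129.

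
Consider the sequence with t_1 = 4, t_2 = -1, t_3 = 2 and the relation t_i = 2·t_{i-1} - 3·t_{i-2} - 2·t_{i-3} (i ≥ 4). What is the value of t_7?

-6

Step forward from the initial values:
t_4 = -1  t_5 = -6  t_6 = -13  t_7 = -6.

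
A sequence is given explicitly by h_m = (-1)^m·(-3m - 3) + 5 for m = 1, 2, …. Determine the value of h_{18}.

-52

(-1)^18 = 1; -3m - 3 at m=18 is -57; so h_{18} = -52.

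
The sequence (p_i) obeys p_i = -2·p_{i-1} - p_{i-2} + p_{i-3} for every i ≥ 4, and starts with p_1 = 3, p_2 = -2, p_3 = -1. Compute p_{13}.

Compute successive terms:
p_4 = 7  p_5 = -15  p_6 = 22  p_7 = -22  p_8 = 7  p_9 = 30  p_{10} = -89  p_{11} = 155  p_{12} = -191  p_{13} = 138.

138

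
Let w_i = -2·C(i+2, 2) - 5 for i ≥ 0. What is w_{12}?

C(14, 2) = 91, so w_{12} = -187.

-187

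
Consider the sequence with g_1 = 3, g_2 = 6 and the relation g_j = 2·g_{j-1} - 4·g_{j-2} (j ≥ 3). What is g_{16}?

Applying the relation repeatedly:
g_3 = 0, g_4 = -24, g_5 = -48, …, g_{13} = 12288, g_{14} = 24576, g_{15} = 0, g_{16} = -98304.

-98304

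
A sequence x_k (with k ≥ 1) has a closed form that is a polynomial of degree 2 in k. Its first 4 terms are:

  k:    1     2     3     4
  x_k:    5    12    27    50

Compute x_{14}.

720

1st diffs: 7, 15, 23.
2nd diffs: 8, 8 (constant).
Newton forward-difference form: x_k = 5 + 7·C(k-1,1) + 8·C(k-1,2).
At k = 14: k-1 = 13, so x_{14} = 5 + 91 + 624 = 720.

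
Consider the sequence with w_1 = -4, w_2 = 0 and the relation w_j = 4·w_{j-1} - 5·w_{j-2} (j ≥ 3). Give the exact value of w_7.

820

w_3 = 20; w_4 = 80; w_5 = 220; w_6 = 480; w_7 = 820.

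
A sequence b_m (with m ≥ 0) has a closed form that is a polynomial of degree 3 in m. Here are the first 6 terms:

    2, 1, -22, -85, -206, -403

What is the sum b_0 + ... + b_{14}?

1st diffs: -1, -23, -63, -121, -197.
2nd diffs: -22, -40, -58, -76.
3rd diffs: -18, -18, -18 (constant).
Newton forward-difference form: b_m = 2 + (-1)·C(m,1) + (-22)·C(m,2) + (-18)·C(m,3).
Continuing: …, -694, -1097, -1630, -2311, …, b_{14} = -8566.
Summing m = 0..14 (15 terms) gives -34655.

-34655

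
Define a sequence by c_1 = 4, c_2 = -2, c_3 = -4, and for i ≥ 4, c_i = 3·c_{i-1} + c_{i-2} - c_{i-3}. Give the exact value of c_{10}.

Applying the relation repeatedly:
c_4 = -18; c_5 = -56; c_6 = -182; c_7 = -584; c_8 = -1878; c_9 = -6036; c_{10} = -19402.

-19402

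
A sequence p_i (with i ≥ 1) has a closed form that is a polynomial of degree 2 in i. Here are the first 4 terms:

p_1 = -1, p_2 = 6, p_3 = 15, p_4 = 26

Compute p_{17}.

351

1st diffs: 7, 9, 11.
2nd diffs: 2, 2 (constant).
So p_i = i^2 + 4i - 6.
Evaluating at i = 17 gives p_{17} = 351.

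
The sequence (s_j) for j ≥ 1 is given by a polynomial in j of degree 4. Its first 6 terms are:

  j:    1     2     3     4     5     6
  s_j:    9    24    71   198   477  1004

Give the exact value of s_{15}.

44627

1st diffs: 15, 47, 127, 279, 527.
2nd diffs: 32, 80, 152, 248.
3rd diffs: 48, 72, 96.
4th diffs: 24, 24 (constant).
Newton forward-difference form: s_j = 9 + 15·C(j-1,1) + 32·C(j-1,2) + 48·C(j-1,3) + 24·C(j-1,4).
At j = 15: j-1 = 14, so s_{15} = 9 + 210 + 2912 + 17472 + 24024 = 44627.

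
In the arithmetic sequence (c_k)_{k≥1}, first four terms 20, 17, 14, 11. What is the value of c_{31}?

Common difference d = -3.
c_k = 20 + (k - 1)·(-3).
c_{31} = 20 + 30·(-3) = -70.

-70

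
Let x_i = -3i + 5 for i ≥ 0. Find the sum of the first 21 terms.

-525

Over i = 0..20: Σi = 210.
Total = (-3)·210 + (5)·21 = -525.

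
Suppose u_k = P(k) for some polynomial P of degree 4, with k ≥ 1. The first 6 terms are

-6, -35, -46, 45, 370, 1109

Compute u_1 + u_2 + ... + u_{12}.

81570

1st diffs: -29, -11, 91, 325, 739.
2nd diffs: 18, 102, 234, 414.
3rd diffs: 84, 132, 180.
4th diffs: 48, 48 (constant).
Newton forward-difference form: u_k = -6 + (-29)·C(k-1,1) + 18·C(k-1,2) + 84·C(k-1,3) + 48·C(k-1,4).
Continuing: …, 2490, 4789, 8330, 13485, …, u_{12} = 30365.
Summing k = 1..12 (12 terms) gives 81570.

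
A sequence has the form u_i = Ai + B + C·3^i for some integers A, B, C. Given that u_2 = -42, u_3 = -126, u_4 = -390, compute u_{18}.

At i = 2, 3, 4: 2A + B + 9C = -42; 3A + B + 27C = -126; 4A + B + 81C = -390.
Subtracting the first from the second: A + 18C = -84.
Subtracting the second from the third: A + 54C = -264.
Solving: C = -5, A = 6, then B = -9.
So u_i = 6·i + (-9) + (-5)·3^i; at i=18 this is -1937102346.

-1937102346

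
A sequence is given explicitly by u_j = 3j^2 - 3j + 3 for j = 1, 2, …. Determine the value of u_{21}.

u_{21} = 3·21^2 - 3·21 + 3 = 1263.

1263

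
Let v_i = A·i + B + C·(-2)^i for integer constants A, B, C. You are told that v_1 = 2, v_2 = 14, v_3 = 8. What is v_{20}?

The three given values yield: A + B - 2C = 2; 2A + B + 4C = 14; 3A + B - 8C = 8.
Subtracting the first from the second: A + 6C = 12.
Subtracting the second from the third: A - 12C = -6.
Solving: C = 1, A = 6, then B = -2.
So v_i = 6·i + (-2) + 1·(-2)^i; at i=20 this is 1048694.

1048694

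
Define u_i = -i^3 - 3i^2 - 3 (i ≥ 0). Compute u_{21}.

-10587

u_{21} = -1·21^3 - 3·21^2 - 3 = -10587.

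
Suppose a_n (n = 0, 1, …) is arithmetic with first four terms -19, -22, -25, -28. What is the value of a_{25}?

Common difference d = -3.
a_n = -19 + (n - 0)·(-3).
a_{25} = -19 + 25·(-3) = -94.

-94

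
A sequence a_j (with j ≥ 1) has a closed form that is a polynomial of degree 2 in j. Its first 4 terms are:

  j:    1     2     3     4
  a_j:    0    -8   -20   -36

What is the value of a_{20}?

1st diffs: -8, -12, -16.
2nd diffs: -4, -4 (constant).
So a_j = -2j^2 - 2j + 4.
Evaluating at j = 20 gives a_{20} = -836.

-836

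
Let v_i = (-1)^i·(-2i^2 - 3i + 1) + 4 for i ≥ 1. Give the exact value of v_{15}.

498

(-1)^15 = -1; -2i^2 - 3i + 1 at i=15 is -494; so v_{15} = 498.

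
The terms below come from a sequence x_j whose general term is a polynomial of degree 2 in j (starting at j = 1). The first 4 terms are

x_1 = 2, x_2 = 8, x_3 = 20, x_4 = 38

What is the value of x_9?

218

1st diffs: 6, 12, 18.
2nd diffs: 6, 6 (constant).
So x_j = 3j^2 - 3j + 2.
Evaluating at j = 9 gives x_9 = 218.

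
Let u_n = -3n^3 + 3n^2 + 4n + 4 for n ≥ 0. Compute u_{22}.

u_{22} = -3·22^3 + 3·22^2 + 4·22 + 4 = -30400.

-30400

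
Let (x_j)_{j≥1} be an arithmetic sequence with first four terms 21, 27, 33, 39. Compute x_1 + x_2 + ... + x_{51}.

8721

Common difference d = 6.
x_j = 21 + (j - 1)·6.
x_{51} = 321; S = 51·(21 + 321)/2 = 8721.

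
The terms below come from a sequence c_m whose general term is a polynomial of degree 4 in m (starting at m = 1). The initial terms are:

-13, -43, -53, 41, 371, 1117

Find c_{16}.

105377

1st diffs: -30, -10, 94, 330, 746.
2nd diffs: 20, 104, 236, 416.
3rd diffs: 84, 132, 180.
4th diffs: 48, 48 (constant).
Newton forward-difference form: c_m = -13 + (-30)·C(m-1,1) + 20·C(m-1,2) + 84·C(m-1,3) + 48·C(m-1,4).
At m = 16: m-1 = 15, so c_{16} = -13 - 450 + 2100 + 38220 + 65520 = 105377.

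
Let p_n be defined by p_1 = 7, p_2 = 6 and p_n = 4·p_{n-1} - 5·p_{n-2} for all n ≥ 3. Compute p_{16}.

Step forward from the initial values:
p_3 = -11; p_4 = -74; p_5 = -241; …; p_{13} = 164639; p_{14} = 307326; p_{15} = 406109; p_{16} = 87806.

87806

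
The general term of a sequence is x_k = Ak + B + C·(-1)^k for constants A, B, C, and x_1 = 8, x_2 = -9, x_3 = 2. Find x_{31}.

-82

At k = 1, 2, 3: A + B - C = 8; 2A + B + C = -9; 3A + B - C = 2.
Subtracting the first from the second: A + 2C = -17.
Subtracting the second from the third: A - 2C = 11.
Solving: C = -7, A = -3, then B = 4.
Therefore x_{31} = -93 + 4 + (-7)·(-1) = -82.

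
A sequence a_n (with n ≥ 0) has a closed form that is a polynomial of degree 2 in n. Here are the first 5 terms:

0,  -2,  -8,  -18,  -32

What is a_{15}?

1st diffs: -2, -6, -10, -14.
2nd diffs: -4, -4, -4 (constant).
Newton forward-difference form: a_n = (-2)·C(n,1) + (-4)·C(n,2).
At n = 15: n = 15, so a_{15} = -30 - 420 = -450.

-450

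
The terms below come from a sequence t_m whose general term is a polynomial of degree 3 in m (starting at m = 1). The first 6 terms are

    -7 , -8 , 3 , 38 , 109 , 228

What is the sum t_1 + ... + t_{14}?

16191

1st diffs: -1, 11, 35, 71, 119.
2nd diffs: 12, 24, 36, 48.
3rd diffs: 12, 12, 12 (constant).
Newton forward-difference form: t_m = -7 + (-1)·C(m-1,1) + 12·C(m-1,2) + 12·C(m-1,3).
Continuing: …, 407, 658, 993, 1424, …, t_{14} = 4348.
Summing m = 1..14 (14 terms) gives 16191.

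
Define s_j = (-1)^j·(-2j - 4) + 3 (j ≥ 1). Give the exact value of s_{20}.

-41

(-1)^20 = 1; -2j - 4 at j=20 is -44; so s_{20} = -41.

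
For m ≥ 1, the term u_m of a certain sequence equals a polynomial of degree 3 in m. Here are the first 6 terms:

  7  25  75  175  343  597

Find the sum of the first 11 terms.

12287

1st diffs: 18, 50, 100, 168, 254.
2nd diffs: 32, 50, 68, 86.
3rd diffs: 18, 18, 18 (constant).
So u_m = 3m^3 - 2m^2 + 3m + 3.
Continuing: …, 955, 1435, 2055, 2833, …, u_{11} = 3787.
Summing m = 1..11 (11 terms) gives 12287.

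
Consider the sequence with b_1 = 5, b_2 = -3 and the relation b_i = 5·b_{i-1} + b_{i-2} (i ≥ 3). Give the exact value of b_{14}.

-754735803

Compute successive terms:
b_3 = -10, b_4 = -53, b_5 = -275, …, b_{11} = -5390695, b_{12} = -27991628, b_{13} = -145348835, b_{14} = -754735803.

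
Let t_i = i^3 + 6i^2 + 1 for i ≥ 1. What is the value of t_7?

t_7 = 1·7^3 + 6·7^2 + 1 = 638.

638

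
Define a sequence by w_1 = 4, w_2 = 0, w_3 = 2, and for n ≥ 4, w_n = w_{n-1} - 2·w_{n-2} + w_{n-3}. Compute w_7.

-6

Compute successive terms:
w_4 = 6;  w_5 = 2;  w_6 = -8;  w_7 = -6.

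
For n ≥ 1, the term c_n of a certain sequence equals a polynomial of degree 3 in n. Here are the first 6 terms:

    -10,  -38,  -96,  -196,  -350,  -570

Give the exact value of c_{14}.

1st diffs: -28, -58, -100, -154, -220.
2nd diffs: -30, -42, -54, -66.
3rd diffs: -12, -12, -12 (constant).
Newton forward-difference form: c_n = -10 + (-28)·C(n-1,1) + (-30)·C(n-1,2) + (-12)·C(n-1,3).
At n = 14: n-1 = 13, so c_{14} = -10 - 364 - 2340 - 3432 = -6146.

-6146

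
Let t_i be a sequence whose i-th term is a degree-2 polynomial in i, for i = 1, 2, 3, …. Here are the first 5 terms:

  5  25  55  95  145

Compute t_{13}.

905

1st diffs: 20, 30, 40, 50.
2nd diffs: 10, 10, 10 (constant).
Newton forward-difference form: t_i = 5 + 20·C(i-1,1) + 10·C(i-1,2).
At i = 13: i-1 = 12, so t_{13} = 5 + 240 + 660 = 905.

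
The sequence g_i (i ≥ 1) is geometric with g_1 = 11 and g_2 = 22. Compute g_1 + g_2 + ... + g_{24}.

184549365

Common ratio r = 2.
g_i = 11·2^(i-1).
S = 11·(2^24 - 1)/(2 - 1) = 11·(16777216 - 1)/(1) = 184549365.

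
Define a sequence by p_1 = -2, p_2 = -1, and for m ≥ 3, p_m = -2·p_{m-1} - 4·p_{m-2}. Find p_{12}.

Step forward from the initial values:
p_3 = 10  p_4 = -16  p_5 = -8  p_6 = 80  p_7 = -128  p_8 = -64  p_9 = 640  p_{10} = -1024  p_{11} = -512  p_{12} = 5120.

5120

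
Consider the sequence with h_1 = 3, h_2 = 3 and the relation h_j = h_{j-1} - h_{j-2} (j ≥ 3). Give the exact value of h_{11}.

-3

h_3 = 0;  h_4 = -3;  h_5 = -3;  h_6 = 0;  h_7 = 3;  h_8 = 3;  h_9 = 0;  h_{10} = -3;  h_{11} = -3.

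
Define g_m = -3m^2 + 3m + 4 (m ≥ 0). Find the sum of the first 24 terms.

-12048

Over m = 0..23: Σm = 276, Σm² = 4324.
Total = (-3)·4324 + (3)·276 + (4)·24 = -12048.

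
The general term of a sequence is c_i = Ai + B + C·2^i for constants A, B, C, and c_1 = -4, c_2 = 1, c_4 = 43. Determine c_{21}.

Plug in i = 1, 2, 4: A + B + 2C = -4; 2A + B + 4C = 1; 4A + B + 16C = 43.
Subtracting the first from the second: A + 2C = 5.
Subtracting the second from the third: 2A + 12C = 42.
Solving: C = 4, A = -3, then B = -9.
Hence c_{21} = -3·21 + (-9) + 4·2097152 = 8388536.

8388536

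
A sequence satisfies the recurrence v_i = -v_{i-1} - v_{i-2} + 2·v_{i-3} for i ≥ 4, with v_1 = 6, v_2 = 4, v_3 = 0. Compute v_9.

-24

Iterate the recurrence:
v_4 = 8; v_5 = 0; v_6 = -8; v_7 = 24; v_8 = -16; v_9 = -24.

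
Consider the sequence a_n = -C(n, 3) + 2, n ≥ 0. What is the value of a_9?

-82

C(9, 3) = 84, so a_9 = -82.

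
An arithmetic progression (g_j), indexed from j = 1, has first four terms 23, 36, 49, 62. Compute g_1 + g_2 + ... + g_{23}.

Common difference d = 13.
g_j = 23 + (j - 1)·13.
g_{23} = 309; S = 23·(23 + 309)/2 = 3818.

3818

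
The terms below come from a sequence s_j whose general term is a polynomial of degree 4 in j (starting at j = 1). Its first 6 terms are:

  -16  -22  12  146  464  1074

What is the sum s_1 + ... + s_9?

13584

1st diffs: -6, 34, 134, 318, 610.
2nd diffs: 40, 100, 184, 292.
3rd diffs: 60, 84, 108.
4th diffs: 24, 24 (constant).
So s_j = j^4 - 5j^2 - 6j - 6.
Continuing: 2108, 3722, 6096.
Summing j = 1..9 (9 terms) gives 13584.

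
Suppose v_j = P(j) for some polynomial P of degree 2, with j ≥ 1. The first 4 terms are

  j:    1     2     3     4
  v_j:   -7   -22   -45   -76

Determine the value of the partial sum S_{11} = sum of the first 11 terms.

1st diffs: -15, -23, -31.
2nd diffs: -8, -8 (constant).
Newton forward-difference form: v_j = -7 + (-15)·C(j-1,1) + (-8)·C(j-1,2).
Continuing: …, -115, -162, -217, -280, …, v_{11} = -517.
Summing j = 1..11 (11 terms) gives -2222.

-2222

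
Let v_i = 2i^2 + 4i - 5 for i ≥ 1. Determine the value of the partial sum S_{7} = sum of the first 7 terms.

Over i = 1..7: Σi = 28, Σi² = 140.
Total = (2)·140 + (4)·28 + (-5)·7 = 357.

357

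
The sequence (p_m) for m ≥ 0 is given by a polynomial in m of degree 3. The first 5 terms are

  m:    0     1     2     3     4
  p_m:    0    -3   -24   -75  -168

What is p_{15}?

1st diffs: -3, -21, -51, -93.
2nd diffs: -18, -30, -42.
3rd diffs: -12, -12 (constant).
Newton forward-difference form: p_m = (-3)·C(m,1) + (-18)·C(m,2) + (-12)·C(m,3).
At m = 15: m = 15, so p_{15} = -45 - 1890 - 5460 = -7395.

-7395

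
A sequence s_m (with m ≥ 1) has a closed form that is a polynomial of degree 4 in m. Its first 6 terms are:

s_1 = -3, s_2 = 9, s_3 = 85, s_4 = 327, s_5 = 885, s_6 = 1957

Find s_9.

1st diffs: 12, 76, 242, 558, 1072.
2nd diffs: 64, 166, 316, 514.
3rd diffs: 102, 150, 198.
4th diffs: 48, 48 (constant).
So s_m = 2m^4 - 3m^3 + 3m - 5.
Evaluating at m = 9 gives s_9 = 10957.

10957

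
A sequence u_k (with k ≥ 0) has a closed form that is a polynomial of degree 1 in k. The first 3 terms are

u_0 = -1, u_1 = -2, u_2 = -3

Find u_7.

-8

1st diffs: -1, -1 (constant).
So u_k = -k - 1.
Evaluating at k = 7 gives u_7 = -8.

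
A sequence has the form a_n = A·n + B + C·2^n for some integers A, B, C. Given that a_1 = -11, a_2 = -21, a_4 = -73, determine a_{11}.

-8215

At n = 1, 2, 4: A + B + 2C = -11; 2A + B + 4C = -21; 4A + B + 16C = -73.
Subtracting the first from the second: A + 2C = -10.
Subtracting the second from the third: 2A + 12C = -52.
Solving: C = -4, A = -2, then B = -1.
Hence a_{11} = -2·11 + (-1) + (-4)·2048 = -8215.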